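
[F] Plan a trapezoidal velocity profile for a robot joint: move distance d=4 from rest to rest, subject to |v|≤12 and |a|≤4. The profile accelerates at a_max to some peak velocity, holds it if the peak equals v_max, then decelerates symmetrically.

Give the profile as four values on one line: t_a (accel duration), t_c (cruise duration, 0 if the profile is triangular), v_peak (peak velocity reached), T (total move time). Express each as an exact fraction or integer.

t_a=1 t_c=0 v_peak=4 T=2

v_max²/a_max = 12²/4 = 36
4 < 36 ⇒ no cruise
v_peak = √(4·4) = √16 = 4
t_a = 4/4 = 1; t_c = 0
T = 2·1 = 2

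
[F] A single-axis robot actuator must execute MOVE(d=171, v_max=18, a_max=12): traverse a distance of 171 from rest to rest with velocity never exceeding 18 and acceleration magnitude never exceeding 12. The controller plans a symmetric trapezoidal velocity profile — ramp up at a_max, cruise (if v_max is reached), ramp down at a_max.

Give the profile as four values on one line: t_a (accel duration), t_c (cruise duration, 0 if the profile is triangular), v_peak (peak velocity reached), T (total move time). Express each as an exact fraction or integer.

(v_max)²/a_max = 18²/12 = 27
171 ≥ 27 → trapezoidal
t_a = 18/12 = 3/2; v_peak = 18
d_cruise = 171 − 27 = 144; t_c = 144/18 = 8
T = 2·3/2 + 8 = 11

t_a=3/2 t_c=8 v_peak=18 T=11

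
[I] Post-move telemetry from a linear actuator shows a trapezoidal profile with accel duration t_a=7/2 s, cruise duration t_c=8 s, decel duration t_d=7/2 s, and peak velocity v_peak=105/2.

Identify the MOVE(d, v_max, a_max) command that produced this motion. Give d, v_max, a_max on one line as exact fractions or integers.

a_max = (105/2)/(7/2) = 15
d_a = ½·105/2·7/2 = 735/8; d_c = 105/2·8 = 420
d = 2·735/8 + 420 = 2415/4
t_c = 8 > 0 ⇒ limit active, v_max = 105/2

d=2415/4 v_max=105/2 a_max=15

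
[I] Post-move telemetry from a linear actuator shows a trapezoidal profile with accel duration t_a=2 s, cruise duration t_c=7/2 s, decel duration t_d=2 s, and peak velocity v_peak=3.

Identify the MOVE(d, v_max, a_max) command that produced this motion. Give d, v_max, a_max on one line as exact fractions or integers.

d=33/2 v_max=3 a_max=3/2

a_max = 3/2
d_a = ½·3·2 = 3; d_c = 3·7/2 = 21/2
d = 2·3 + 21/2 = 33/2
t_c = 7/2 > 0 → v_max = v_peak = 3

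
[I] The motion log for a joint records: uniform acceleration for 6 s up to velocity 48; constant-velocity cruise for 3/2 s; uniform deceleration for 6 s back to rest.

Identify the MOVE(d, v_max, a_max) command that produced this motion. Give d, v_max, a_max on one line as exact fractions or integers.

d=360 v_max=48 a_max=8

a_max = 48/6 = 8
d_a = ½·48·6 = 144; d_c = 48·3/2 = 72
d = 2·144 + 72 = 360
t_c = 3/2 > 0 → v_max = v_peak = 48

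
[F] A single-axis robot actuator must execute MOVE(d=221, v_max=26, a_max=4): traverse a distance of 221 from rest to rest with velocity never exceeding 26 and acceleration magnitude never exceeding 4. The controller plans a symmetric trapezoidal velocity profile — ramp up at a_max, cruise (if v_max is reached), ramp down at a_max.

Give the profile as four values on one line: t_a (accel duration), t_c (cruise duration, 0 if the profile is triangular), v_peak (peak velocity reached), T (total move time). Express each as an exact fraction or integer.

v_max²/a_max = 26²/4 = 169
221 ≥ 169 so v_max reached
t_a = 26/4 = 13/2; v_peak = 26
d_cruise = 221 − 169 = 52; t_c = 52/26 = 2
T = 2·13/2 + 2 = 15

t_a=13/2 t_c=2 v_peak=26 T=15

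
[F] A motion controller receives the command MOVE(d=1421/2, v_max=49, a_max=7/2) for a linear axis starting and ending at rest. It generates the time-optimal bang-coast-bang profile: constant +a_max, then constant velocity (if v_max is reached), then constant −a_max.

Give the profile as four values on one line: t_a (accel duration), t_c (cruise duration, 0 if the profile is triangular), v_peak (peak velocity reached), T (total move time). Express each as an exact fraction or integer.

vₘ²/aₘ = 49²/(7/2) = 686
1421/2 ≥ 686 so v_max reached
t_a = 49/(7/2) = 14; v_peak = 49
d_cruise = 1421/2 − 686 = 49/2; t_c = (49/2)/49 = 1/2
T = 2·14 + 1/2 = 57/2

t_a=14 t_c=1/2 v_peak=49 T=57/2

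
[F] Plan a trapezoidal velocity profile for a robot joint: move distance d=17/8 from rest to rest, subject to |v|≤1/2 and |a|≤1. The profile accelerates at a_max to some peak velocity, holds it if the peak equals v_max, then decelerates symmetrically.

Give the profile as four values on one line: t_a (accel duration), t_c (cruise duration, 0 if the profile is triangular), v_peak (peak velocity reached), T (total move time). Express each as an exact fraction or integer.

(v_max)²/a_max = (1/2)²/1 = 1/4
17/8 ≥ 1/4 ⇒ cruise phase
t_a = (1/2)/1 = 1/2; v_peak = 1/2
d_cruise = 17/8 − 1/4 = 15/8; t_c = (15/8)/(1/2) = 15/4
T = 2·1/2 + 15/4 = 19/4

t_a=1/2 t_c=15/4 v_peak=1/2 T=19/4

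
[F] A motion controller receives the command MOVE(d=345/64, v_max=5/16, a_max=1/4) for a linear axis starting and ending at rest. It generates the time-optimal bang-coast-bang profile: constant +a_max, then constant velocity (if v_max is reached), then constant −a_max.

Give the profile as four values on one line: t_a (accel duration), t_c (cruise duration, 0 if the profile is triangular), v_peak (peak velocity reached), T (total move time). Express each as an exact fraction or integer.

t_a=5/4 t_c=16 v_peak=5/16 T=37/2

vₘ²/aₘ = (5/16)²/(1/4) = 25/64
345/64 ≥ 25/64 so v_max reached
t_a = (5/16)/(1/4) = 5/4; v_peak = 5/16
d_cruise = 345/64 − 25/64 = 5; t_c = 5/(5/16) = 16
T = 2·5/4 + 16 = 37/2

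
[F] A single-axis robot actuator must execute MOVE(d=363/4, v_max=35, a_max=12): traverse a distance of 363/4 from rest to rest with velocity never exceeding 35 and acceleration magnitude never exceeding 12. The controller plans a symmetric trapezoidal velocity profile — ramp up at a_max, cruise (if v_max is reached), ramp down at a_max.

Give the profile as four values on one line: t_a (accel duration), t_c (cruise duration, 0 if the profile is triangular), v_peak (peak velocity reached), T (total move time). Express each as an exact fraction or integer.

t_a=11/4 t_c=0 v_peak=33 T=11/2

vₘ²/aₘ = 35²/12 = 1225/12
363/4 < 1225/12 ⇒ no cruise
v_peak = √(363/4·12) = √1089 = 33
t_a = 33/12 = 11/4; t_c = 0
T = 2·11/4 = 11/2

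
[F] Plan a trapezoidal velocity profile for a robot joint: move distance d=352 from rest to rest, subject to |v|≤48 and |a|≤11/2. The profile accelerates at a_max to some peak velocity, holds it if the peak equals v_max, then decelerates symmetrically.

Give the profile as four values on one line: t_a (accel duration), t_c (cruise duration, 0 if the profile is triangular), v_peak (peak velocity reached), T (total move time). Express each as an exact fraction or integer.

vₘ²/aₘ = 48²/(11/2) = 4608/11
352 < 4608/11 → triangular
v_peak = √(352·11/2) = √1936 = 44
t_a = 44/(11/2) = 8; t_c = 0
T = 2·8 = 16

t_a=8 t_c=0 v_peak=44 T=16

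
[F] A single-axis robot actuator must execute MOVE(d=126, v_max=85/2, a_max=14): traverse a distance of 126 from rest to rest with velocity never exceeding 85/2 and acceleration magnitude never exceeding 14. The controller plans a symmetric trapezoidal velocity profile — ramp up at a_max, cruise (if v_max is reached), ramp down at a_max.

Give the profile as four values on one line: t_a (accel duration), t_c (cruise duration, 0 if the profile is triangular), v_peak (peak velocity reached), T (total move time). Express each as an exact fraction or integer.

vₘ²/aₘ = (85/2)²/14 = 7225/56
126 < 7225/56 ⇒ no cruise
v_peak = √(126·14) = √1764 = 42
t_a = 42/14 = 3; t_c = 0
T = 2·3 = 6

t_a=3 t_c=0 v_peak=42 T=6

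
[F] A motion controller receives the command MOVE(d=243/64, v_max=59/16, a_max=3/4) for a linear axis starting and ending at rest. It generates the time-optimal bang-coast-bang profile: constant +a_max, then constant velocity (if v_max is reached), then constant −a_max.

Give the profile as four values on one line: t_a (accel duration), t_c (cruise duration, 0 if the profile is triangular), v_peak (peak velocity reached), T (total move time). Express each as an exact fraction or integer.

t_a=9/4 t_c=0 v_peak=27/16 T=9/2

v_max²/a_max = (59/16)²/(3/4) = 3481/192
243/64 < 3481/192 ⇒ no cruise
v_peak = √(243/64·3/4) = √(729/256) = 27/16
t_a = (27/16)/(3/4) = 9/4; t_c = 0
T = 2·9/4 = 9/2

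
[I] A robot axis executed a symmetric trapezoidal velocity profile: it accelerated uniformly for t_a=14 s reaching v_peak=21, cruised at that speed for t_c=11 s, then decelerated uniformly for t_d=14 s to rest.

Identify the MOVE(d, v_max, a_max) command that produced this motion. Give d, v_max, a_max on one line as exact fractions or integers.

a_max = 21/14 = 3/2
d_a = ½·21·14 = 147; d_c = 21·11 = 231
d = 2·147 + 231 = 525
t_c = 11 > 0 so v_max = 21

d=525 v_max=21 a_max=3/2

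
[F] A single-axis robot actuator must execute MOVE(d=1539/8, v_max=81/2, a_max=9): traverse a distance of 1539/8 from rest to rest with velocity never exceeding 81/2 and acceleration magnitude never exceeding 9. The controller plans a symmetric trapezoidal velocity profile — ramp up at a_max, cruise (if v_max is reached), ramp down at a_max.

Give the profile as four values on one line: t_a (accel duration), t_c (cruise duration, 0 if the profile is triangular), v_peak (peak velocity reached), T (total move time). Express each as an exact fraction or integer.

vₘ²/aₘ = (81/2)²/9 = 729/4
1539/8 ≥ 729/4 so v_max reached
t_a = (81/2)/9 = 9/2; v_peak = 81/2
d_cruise = 1539/8 − 729/4 = 81/8; t_c = (81/8)/(81/2) = 1/4
T = 2·9/2 + 1/4 = 37/4

t_a=9/2 t_c=1/4 v_peak=81/2 T=37/4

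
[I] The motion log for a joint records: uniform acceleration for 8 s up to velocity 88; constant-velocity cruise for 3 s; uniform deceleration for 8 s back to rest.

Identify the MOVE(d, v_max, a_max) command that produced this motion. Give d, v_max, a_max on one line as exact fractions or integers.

a_max = 88/8 = 11
d_a = ½·88·8 = 352; d_c = 88·3 = 264
d = 2·352 + 264 = 968
t_c = 3 > 0 → v_max = v_peak = 88

d=968 v_max=88 a_max=11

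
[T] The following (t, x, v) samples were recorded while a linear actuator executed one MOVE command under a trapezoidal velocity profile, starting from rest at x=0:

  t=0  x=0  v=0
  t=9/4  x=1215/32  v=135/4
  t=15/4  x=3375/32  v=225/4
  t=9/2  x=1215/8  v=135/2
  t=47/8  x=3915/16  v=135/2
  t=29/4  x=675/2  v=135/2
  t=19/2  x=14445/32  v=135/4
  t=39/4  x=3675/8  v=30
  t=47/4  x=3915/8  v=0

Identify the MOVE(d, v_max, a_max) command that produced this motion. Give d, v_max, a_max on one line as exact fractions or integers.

d=3915/8 v_max=135/2 a_max=15

final state: t=47/4, x=3915/8, v=0 → d = 3915/8
a_max = (135/4−0)/(9/4−0) = 15
max v = 135/2 over t∈[9/2,29/4] → v_max = 135/2
check: 135/2·(9/2+11/4) = 3915/8 ✓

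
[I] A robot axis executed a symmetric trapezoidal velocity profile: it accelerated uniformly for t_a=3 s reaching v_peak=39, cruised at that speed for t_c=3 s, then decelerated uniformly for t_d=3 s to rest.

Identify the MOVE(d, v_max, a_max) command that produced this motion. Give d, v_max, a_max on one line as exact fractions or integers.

d=234 v_max=39 a_max=13

a_max = 39/3 = 13
d_a = ½·39·3 = 117/2; d_c = 39·3 = 117
d = 2·117/2 + 117 = 234
t_c = 3 > 0 ⇒ limit active, v_max = 39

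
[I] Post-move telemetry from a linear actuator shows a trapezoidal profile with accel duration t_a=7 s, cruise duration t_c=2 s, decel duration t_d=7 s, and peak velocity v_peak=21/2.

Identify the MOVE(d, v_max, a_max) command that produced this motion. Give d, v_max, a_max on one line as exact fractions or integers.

d=189/2 v_max=21/2 a_max=3/2

a_max = (21/2)/7 = 3/2
d_a = ½·21/2·7 = 147/4; d_c = 21/2·2 = 21
d = 2·147/4 + 21 = 189/2
t_c = 2 > 0 ⇒ limit active, v_max = 21/2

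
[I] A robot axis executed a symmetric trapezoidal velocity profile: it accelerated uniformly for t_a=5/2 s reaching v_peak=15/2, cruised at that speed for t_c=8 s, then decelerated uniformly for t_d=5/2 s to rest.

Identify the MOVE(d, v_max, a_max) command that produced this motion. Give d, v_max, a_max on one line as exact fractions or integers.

a_max = (15/2)/(5/2) = 3
d_a = ½·15/2·5/2 = 75/8; d_c = 15/2·8 = 60
d = 2·75/8 + 60 = 315/4
t_c = 8 > 0 → v_max = v_peak = 15/2

d=315/4 v_max=15/2 a_max=3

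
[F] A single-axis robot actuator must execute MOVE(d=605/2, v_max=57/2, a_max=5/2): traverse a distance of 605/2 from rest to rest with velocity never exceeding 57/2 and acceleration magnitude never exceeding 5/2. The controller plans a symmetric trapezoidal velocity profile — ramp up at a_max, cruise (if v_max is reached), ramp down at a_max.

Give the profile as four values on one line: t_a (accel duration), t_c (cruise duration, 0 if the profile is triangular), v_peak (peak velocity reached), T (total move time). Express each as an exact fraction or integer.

vₘ²/aₘ = (57/2)²/(5/2) = 3249/10
605/2 < 3249/10 ⇒ no cruise
v_peak = √(605/2·5/2) = √(3025/4) = 55/2
t_a = (55/2)/(5/2) = 11; t_c = 0
T = 2·11 = 22

t_a=11 t_c=0 v_peak=55/2 T=22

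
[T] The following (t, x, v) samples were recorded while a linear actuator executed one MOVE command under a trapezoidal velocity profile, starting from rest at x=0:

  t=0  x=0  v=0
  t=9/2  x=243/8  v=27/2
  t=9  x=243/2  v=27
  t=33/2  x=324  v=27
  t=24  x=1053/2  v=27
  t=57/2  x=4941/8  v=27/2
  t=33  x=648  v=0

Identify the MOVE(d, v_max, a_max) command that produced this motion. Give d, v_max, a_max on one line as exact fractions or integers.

final state: t=33, x=648, v=0 → d = 648
a_max = (27/2−0)/(9/2−0) = 3
max v = 27 over t∈[9,24] → v_max = 27
check: 27·(9+15) = 648 ✓

d=648 v_max=27 a_max=3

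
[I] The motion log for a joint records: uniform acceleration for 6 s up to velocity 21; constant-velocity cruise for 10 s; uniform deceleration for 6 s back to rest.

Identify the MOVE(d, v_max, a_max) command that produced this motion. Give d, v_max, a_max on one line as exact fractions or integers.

a_max = 21/6 = 7/2
d_a = ½·21·6 = 63; d_c = 21·10 = 210
d = 2·63 + 210 = 336
t_c = 10 > 0 → v_max = v_peak = 21

d=336 v_max=21 a_max=7/2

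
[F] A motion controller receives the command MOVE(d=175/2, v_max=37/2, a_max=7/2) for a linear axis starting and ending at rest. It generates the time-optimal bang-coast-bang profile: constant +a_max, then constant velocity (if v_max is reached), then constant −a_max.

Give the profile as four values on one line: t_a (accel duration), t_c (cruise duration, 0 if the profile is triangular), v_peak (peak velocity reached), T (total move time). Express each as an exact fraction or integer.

t_a=5 t_c=0 v_peak=35/2 T=10

vₘ²/aₘ = (37/2)²/(7/2) = 1369/14
175/2 < 1369/14 so t_c = 0
v_peak = √(175/2·7/2) = √(1225/4) = 35/2
t_a = (35/2)/(7/2) = 5; t_c = 0
T = 2·5 = 10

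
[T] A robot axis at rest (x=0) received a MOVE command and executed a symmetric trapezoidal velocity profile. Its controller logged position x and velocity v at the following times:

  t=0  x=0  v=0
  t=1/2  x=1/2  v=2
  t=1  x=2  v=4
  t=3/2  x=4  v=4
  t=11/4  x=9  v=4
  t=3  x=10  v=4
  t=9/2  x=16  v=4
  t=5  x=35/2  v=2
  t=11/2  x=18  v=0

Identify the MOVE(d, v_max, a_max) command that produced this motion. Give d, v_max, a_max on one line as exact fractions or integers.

d=18 v_max=4 a_max=4

final state: t=11/2, x=18, v=0 → d = 18
a_max = (2−0)/(1/2−0) = 4
max v = 4 over t∈[1,9/2] → v_max = 4
check: 4·(1+7/2) = 18 ✓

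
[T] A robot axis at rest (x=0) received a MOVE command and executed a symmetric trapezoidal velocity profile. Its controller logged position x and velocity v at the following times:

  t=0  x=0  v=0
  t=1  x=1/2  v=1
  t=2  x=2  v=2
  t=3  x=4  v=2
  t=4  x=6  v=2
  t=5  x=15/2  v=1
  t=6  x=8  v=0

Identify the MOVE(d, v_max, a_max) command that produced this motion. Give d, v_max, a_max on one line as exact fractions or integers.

final state: t=6, x=8, v=0 → d = 8
a_max = (1−0)/(1−0) = 1
max v = 2 over t∈[2,4] → v_max = 2
check: 2·(2+2) = 8 ✓

d=8 v_max=2 a_max=1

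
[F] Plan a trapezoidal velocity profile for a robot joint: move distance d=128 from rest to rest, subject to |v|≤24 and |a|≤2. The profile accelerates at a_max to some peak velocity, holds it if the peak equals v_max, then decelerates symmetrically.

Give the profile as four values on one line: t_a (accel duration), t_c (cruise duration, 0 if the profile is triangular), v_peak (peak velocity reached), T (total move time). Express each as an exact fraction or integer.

vₘ²/aₘ = 24²/2 = 288
128 < 288 ⇒ no cruise
v_peak = √(128·2) = √256 = 16
t_a = 16/2 = 8; t_c = 0
T = 2·8 = 16

t_a=8 t_c=0 v_peak=16 T=16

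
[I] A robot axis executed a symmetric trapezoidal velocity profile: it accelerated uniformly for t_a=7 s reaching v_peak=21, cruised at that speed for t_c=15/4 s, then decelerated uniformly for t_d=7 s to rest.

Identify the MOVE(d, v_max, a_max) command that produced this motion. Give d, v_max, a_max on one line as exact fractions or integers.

a_max = 21/7 = 3
d_a = ½·21·7 = 147/2; d_c = 21·15/4 = 315/4
d = 2·147/2 + 315/4 = 903/4
t_c = 15/4 > 0 → v_max = v_peak = 21

d=903/4 v_max=21 a_max=3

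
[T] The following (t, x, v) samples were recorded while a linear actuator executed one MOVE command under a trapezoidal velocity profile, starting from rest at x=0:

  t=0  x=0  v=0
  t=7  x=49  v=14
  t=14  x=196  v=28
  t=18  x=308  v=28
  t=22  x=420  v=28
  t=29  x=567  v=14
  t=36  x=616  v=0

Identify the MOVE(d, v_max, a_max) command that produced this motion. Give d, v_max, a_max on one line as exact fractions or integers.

d=616 v_max=28 a_max=2

final state: t=36, x=616, v=0 → d = 616
a_max = (14−0)/(7−0) = 2
max v = 28 over t∈[14,22] → v_max = 28
check: 28·(14+8) = 616 ✓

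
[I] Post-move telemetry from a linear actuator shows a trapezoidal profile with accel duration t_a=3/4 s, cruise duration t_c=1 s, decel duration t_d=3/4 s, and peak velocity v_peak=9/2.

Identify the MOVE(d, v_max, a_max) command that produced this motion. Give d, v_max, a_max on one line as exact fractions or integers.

a_max = (9/2)/(3/4) = 6
d_a = ½·9/2·3/4 = 27/16; d_c = 9/2·1 = 9/2
d = 2·27/16 + 9/2 = 63/8
t_c = 1 > 0 so v_max = 9/2

d=63/8 v_max=9/2 a_max=6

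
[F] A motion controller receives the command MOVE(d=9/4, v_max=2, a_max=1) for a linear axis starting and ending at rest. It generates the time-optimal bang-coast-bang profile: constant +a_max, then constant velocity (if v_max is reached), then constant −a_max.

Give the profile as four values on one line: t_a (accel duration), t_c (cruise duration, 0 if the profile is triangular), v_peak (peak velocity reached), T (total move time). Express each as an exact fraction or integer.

(v_max)²/a_max = 2²/1 = 4
9/4 < 4 ⇒ no cruise
v_peak = √(9/4·1) = √(9/4) = 3/2
t_a = (3/2)/1 = 3/2; t_c = 0
T = 2·3/2 = 3

t_a=3/2 t_c=0 v_peak=3/2 T=3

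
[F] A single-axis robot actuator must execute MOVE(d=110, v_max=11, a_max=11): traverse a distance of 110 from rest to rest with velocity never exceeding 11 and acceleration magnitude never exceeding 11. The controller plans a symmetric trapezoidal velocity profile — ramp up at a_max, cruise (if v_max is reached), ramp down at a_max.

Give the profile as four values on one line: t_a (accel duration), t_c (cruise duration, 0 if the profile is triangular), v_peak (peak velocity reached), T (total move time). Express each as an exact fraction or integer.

t_a=1 t_c=9 v_peak=11 T=11

vₘ²/aₘ = 11²/11 = 11
110 ≥ 11 ⇒ cruise phase
t_a = 11/11 = 1; v_peak = 11
d_cruise = 110 − 11 = 99; t_c = 99/11 = 9
T = 2·1 + 9 = 11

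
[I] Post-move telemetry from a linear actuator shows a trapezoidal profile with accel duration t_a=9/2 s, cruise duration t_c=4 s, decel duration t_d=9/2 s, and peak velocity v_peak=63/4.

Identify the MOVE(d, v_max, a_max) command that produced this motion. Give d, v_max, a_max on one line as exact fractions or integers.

a_max = (63/4)/(9/2) = 7/2
d_a = ½·63/4·9/2 = 567/16; d_c = 63/4·4 = 63
d = 2·567/16 + 63 = 1071/8
t_c = 4 > 0 so v_max = 63/4

d=1071/8 v_max=63/4 a_max=7/2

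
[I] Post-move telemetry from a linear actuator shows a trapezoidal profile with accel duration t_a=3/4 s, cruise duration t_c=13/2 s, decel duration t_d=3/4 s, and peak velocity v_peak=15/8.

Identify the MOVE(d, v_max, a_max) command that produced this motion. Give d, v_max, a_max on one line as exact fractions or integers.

a_max = (15/8)/(3/4) = 5/2
d_a = ½·15/8·3/4 = 45/64; d_c = 15/8·13/2 = 195/16
d = 2·45/64 + 195/16 = 435/32
t_c = 13/2 > 0 ⇒ limit active, v_max = 15/8

d=435/32 v_max=15/8 a_max=5/2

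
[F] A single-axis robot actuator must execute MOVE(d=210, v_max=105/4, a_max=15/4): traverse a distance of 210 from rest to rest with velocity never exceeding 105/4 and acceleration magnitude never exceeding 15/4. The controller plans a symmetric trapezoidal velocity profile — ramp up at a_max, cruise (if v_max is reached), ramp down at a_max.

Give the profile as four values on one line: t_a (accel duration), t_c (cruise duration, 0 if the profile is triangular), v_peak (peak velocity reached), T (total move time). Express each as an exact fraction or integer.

t_a=7 t_c=1 v_peak=105/4 T=15

v_max²/a_max = (105/4)²/(15/4) = 735/4
210 ≥ 735/4 so v_max reached
t_a = (105/4)/(15/4) = 7; v_peak = 105/4
d_cruise = 210 − 735/4 = 105/4; t_c = (105/4)/(105/4) = 1
T = 2·7 + 1 = 15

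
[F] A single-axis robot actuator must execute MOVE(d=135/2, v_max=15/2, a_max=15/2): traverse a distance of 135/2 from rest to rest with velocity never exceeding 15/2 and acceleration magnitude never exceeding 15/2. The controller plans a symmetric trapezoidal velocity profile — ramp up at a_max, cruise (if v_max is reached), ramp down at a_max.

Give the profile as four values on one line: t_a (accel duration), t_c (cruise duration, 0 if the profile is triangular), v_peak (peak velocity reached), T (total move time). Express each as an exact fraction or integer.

t_a=1 t_c=8 v_peak=15/2 T=10

v_max²/a_max = (15/2)²/(15/2) = 15/2
135/2 ≥ 15/2 so v_max reached
t_a = (15/2)/(15/2) = 1; v_peak = 15/2
d_cruise = 135/2 − 15/2 = 60; t_c = 60/(15/2) = 8
T = 2·1 + 8 = 10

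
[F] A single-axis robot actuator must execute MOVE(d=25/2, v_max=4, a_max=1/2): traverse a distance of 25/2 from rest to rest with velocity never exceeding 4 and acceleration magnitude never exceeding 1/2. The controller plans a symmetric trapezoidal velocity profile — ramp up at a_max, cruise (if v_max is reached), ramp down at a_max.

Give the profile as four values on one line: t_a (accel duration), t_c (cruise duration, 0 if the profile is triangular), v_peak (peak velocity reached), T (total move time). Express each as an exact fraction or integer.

t_a=5 t_c=0 v_peak=5/2 T=10

v_max²/a_max = 4²/(1/2) = 32
25/2 < 32 ⇒ no cruise
v_peak = √(25/2·1/2) = √(25/4) = 5/2
t_a = (5/2)/(1/2) = 5; t_c = 0
T = 2·5 = 10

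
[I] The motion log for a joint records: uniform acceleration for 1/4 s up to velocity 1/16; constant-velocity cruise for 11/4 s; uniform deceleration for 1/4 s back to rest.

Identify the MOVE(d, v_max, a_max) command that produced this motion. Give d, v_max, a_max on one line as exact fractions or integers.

a_max = (1/16)/(1/4) = 1/4
d_a = ½·1/16·1/4 = 1/128; d_c = 1/16·11/4 = 11/64
d = 2·1/128 + 11/64 = 3/16
t_c = 11/4 > 0 ⇒ limit active, v_max = 1/16

d=3/16 v_max=1/16 a_max=1/4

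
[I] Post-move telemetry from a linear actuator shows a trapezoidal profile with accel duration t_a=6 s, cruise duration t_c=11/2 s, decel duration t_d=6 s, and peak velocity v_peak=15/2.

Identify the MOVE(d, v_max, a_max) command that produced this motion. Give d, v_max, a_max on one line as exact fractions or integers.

d=345/4 v_max=15/2 a_max=5/4

a_max = (15/2)/6 = 5/4
d_a = ½·15/2·6 = 45/2; d_c = 15/2·11/2 = 165/4
d = 2·45/2 + 165/4 = 345/4
t_c = 11/2 > 0 ⇒ limit active, v_max = 15/2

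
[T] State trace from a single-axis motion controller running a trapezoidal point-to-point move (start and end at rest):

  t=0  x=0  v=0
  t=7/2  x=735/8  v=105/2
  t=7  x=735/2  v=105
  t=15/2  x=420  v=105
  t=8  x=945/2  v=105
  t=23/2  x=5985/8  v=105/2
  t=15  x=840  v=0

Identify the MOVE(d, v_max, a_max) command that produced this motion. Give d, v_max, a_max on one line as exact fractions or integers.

final state: t=15, x=840, v=0 → d = 840
a_max = (105/2−0)/(7/2−0) = 15
max v = 105 over t∈[7,8] → v_max = 105
check: 105·(7+1) = 840 ✓

d=840 v_max=105 a_max=15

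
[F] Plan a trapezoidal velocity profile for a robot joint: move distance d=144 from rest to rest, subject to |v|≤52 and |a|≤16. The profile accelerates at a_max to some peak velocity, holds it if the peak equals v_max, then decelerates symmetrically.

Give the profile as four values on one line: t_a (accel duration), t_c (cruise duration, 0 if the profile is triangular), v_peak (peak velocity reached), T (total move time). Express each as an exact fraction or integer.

t_a=3 t_c=0 v_peak=48 T=6

vₘ²/aₘ = 52²/16 = 169
144 < 169 ⇒ no cruise
v_peak = √(144·16) = √2304 = 48
t_a = 48/16 = 3; t_c = 0
T = 2·3 = 6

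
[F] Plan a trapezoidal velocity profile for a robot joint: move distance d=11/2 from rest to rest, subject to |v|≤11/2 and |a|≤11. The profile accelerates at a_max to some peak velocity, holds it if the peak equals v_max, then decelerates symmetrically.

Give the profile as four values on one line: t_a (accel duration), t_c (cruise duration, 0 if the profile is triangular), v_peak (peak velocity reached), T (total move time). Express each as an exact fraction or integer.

(v_max)²/a_max = (11/2)²/11 = 11/4
11/2 ≥ 11/4 so v_max reached
t_a = (11/2)/11 = 1/2; v_peak = 11/2
d_cruise = 11/2 − 11/4 = 11/4; t_c = (11/4)/(11/2) = 1/2
T = 2·1/2 + 1/2 = 3/2

t_a=1/2 t_c=1/2 v_peak=11/2 T=3/2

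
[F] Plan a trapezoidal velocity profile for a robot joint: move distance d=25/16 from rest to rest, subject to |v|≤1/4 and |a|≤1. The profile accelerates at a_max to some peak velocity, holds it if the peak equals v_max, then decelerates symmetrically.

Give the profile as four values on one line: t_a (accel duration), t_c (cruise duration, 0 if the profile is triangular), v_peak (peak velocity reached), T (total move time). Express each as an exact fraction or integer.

v_max²/a_max = (1/4)²/1 = 1/16
25/16 ≥ 1/16 ⇒ cruise phase
t_a = (1/4)/1 = 1/4; v_peak = 1/4
d_cruise = 25/16 − 1/16 = 3/2; t_c = (3/2)/(1/4) = 6
T = 2·1/4 + 6 = 13/2

t_a=1/4 t_c=6 v_peak=1/4 T=13/2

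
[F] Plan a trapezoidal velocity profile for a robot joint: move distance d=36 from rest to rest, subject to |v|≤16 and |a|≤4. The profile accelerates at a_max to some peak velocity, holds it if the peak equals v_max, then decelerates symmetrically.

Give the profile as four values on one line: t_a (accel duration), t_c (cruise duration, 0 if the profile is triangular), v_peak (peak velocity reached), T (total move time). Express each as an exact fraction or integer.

v_max²/a_max = 16²/4 = 64
36 < 64 so t_c = 0
v_peak = √(36·4) = √144 = 12
t_a = 12/4 = 3; t_c = 0
T = 2·3 = 6

t_a=3 t_c=0 v_peak=12 T=6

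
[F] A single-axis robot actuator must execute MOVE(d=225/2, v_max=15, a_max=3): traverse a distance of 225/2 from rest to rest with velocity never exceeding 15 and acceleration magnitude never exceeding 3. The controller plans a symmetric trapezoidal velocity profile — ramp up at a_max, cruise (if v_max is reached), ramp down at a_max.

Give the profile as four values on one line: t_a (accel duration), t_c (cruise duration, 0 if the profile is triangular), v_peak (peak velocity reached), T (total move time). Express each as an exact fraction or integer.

vₘ²/aₘ = 15²/3 = 75
225/2 ≥ 75 → trapezoidal
t_a = 15/3 = 5; v_peak = 15
d_cruise = 225/2 − 75 = 75/2; t_c = (75/2)/15 = 5/2
T = 2·5 + 5/2 = 25/2

t_a=5 t_c=5/2 v_peak=15 T=25/2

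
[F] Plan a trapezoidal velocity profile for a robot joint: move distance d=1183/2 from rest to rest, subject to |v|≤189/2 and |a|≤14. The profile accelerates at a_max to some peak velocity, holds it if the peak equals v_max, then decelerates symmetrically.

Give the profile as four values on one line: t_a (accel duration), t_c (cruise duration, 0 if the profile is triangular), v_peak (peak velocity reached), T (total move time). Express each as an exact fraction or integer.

t_a=13/2 t_c=0 v_peak=91 T=13

vₘ²/aₘ = (189/2)²/14 = 5103/8
1183/2 < 5103/8 → triangular
v_peak = √(1183/2·14) = √8281 = 91
t_a = 91/14 = 13/2; t_c = 0
T = 2·13/2 = 13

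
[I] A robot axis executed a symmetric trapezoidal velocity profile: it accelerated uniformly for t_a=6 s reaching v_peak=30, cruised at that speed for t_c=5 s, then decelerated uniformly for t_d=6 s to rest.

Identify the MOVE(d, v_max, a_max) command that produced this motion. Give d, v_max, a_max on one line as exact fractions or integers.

d=330 v_max=30 a_max=5

a_max = 30/6 = 5
d_a = ½·30·6 = 90; d_c = 30·5 = 150
d = 2·90 + 150 = 330
t_c = 5 > 0 ⇒ limit active, v_max = 30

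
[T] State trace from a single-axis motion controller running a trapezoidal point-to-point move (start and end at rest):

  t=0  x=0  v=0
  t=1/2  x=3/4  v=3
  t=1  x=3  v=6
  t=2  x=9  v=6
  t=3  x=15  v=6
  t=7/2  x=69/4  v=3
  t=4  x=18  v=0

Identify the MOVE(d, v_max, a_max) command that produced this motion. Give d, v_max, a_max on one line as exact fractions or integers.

d=18 v_max=6 a_max=6

final state: t=4, x=18, v=0 → d = 18
a_max = (3−0)/(1/2−0) = 6
max v = 6 over t∈[1,3] → v_max = 6
check: 6·(1+2) = 18 ✓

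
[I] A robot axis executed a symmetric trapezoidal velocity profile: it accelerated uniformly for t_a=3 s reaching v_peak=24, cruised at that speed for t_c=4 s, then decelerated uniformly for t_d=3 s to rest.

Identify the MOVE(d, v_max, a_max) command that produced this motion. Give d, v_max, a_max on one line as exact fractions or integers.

d=168 v_max=24 a_max=8

a_max = 24/3 = 8
d_a = ½·24·3 = 36; d_c = 24·4 = 96
d = 2·36 + 96 = 168
t_c = 4 > 0 ⇒ limit active, v_max = 24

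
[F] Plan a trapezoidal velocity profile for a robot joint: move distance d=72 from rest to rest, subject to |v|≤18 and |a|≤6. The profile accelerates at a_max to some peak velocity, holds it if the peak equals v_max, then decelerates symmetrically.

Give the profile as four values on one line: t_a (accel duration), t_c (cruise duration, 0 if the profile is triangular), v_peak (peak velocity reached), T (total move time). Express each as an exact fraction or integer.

vₘ²/aₘ = 18²/6 = 54
72 ≥ 54 so v_max reached
t_a = 18/6 = 3; v_peak = 18
d_cruise = 72 − 54 = 18; t_c = 18/18 = 1
T = 2·3 + 1 = 7

t_a=3 t_c=1 v_peak=18 T=7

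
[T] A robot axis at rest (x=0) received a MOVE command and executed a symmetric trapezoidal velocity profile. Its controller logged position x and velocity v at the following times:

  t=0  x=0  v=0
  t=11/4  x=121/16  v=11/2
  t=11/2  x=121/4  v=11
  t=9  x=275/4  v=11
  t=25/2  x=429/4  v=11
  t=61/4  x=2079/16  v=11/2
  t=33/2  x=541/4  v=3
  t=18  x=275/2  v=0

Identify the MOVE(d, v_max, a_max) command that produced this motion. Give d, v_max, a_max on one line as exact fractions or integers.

final state: t=18, x=275/2, v=0 → d = 275/2
a_max = (11/2−0)/(11/4−0) = 2
max v = 11 over t∈[11/2,25/2] → v_max = 11
check: 11·(11/2+7) = 275/2 ✓

d=275/2 v_max=11 a_max=2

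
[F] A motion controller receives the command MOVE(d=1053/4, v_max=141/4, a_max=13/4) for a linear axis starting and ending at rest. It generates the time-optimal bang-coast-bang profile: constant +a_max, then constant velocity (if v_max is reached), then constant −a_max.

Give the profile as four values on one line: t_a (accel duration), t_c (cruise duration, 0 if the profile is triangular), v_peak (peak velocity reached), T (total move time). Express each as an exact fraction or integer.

(v_max)²/a_max = (141/4)²/(13/4) = 19881/52
1053/4 < 19881/52 so t_c = 0
v_peak = √(1053/4·13/4) = √(13689/16) = 117/4
t_a = (117/4)/(13/4) = 9; t_c = 0
T = 2·9 = 18

t_a=9 t_c=0 v_peak=117/4 T=18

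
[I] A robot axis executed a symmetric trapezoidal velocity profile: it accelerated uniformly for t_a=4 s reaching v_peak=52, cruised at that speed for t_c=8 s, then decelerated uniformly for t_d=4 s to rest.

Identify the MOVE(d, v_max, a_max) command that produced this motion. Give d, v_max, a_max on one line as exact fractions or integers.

a_max = 52/4 = 13
d_a = ½·52·4 = 104; d_c = 52·8 = 416
d = 2·104 + 416 = 624
t_c = 8 > 0 so v_max = 52

d=624 v_max=52 a_max=13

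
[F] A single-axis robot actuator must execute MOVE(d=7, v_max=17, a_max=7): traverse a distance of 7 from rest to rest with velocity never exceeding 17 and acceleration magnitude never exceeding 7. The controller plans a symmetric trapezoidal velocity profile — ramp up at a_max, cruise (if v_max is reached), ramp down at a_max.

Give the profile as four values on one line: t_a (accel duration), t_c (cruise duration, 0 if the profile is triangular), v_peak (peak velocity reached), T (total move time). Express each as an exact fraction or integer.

v_max²/a_max = 17²/7 = 289/7
7 < 289/7 → triangular
v_peak = √(7·7) = √49 = 7
t_a = 7/7 = 1; t_c = 0
T = 2·1 = 2

t_a=1 t_c=0 v_peak=7 T=2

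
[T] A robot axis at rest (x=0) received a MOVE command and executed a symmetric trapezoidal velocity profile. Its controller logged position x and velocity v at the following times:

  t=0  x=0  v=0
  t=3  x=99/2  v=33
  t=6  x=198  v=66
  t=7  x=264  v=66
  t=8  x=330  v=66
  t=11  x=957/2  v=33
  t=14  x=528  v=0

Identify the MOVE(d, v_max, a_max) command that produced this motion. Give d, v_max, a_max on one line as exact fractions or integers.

d=528 v_max=66 a_max=11

final state: t=14, x=528, v=0 → d = 528
a_max = (33−0)/(3−0) = 11
max v = 66 over t∈[6,8] → v_max = 66
check: 66·(6+2) = 528 ✓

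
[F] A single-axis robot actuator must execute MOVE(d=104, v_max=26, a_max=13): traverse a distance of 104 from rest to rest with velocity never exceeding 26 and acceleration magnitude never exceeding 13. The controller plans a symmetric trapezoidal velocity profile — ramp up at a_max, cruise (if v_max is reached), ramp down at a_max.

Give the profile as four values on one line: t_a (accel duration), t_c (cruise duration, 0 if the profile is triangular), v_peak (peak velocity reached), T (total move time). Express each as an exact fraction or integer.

t_a=2 t_c=2 v_peak=26 T=6

(v_max)²/a_max = 26²/13 = 52
104 ≥ 52 → trapezoidal
t_a = 26/13 = 2; v_peak = 26
d_cruise = 104 − 52 = 52; t_c = 52/26 = 2
T = 2·2 + 2 = 6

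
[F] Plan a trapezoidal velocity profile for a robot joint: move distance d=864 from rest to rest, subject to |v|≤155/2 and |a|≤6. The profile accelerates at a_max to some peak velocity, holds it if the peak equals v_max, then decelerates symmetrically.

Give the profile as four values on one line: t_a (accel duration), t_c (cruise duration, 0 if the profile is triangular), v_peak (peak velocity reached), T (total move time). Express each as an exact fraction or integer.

t_a=12 t_c=0 v_peak=72 T=24

(v_max)²/a_max = (155/2)²/6 = 24025/24
864 < 24025/24 → triangular
v_peak = √(864·6) = √5184 = 72
t_a = 72/6 = 12; t_c = 0
T = 2·12 = 24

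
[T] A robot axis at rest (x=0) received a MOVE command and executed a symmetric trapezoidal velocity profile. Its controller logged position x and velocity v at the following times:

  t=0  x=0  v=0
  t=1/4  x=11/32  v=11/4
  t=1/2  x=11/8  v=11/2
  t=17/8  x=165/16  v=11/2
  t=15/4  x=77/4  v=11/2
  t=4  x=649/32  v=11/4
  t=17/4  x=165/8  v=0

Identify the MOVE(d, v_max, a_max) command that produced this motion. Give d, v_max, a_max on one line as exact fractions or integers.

final state: t=17/4, x=165/8, v=0 → d = 165/8
a_max = (11/4−0)/(1/4−0) = 11
max v = 11/2 over t∈[1/2,15/4] → v_max = 11/2
check: 11/2·(1/2+13/4) = 165/8 ✓

d=165/8 v_max=11/2 a_max=11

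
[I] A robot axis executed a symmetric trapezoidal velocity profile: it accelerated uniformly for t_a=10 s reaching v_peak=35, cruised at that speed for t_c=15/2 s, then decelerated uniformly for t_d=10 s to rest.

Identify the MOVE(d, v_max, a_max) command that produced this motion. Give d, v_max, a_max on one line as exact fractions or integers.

d=1225/2 v_max=35 a_max=7/2

a_max = 35/10 = 7/2
d_a = ½·35·10 = 175; d_c = 35·15/2 = 525/2
d = 2·175 + 525/2 = 1225/2
t_c = 15/2 > 0 → v_max = v_peak = 35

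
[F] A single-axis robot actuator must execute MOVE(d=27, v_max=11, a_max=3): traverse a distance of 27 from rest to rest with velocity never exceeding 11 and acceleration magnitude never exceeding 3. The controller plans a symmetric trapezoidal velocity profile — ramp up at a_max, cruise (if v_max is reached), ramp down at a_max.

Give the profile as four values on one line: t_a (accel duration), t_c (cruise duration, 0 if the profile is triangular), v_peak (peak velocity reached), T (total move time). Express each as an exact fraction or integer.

(v_max)²/a_max = 11²/3 = 121/3
27 < 121/3 so t_c = 0
v_peak = √(27·3) = √81 = 9
t_a = 9/3 = 3; t_c = 0
T = 2·3 = 6

t_a=3 t_c=0 v_peak=9 T=6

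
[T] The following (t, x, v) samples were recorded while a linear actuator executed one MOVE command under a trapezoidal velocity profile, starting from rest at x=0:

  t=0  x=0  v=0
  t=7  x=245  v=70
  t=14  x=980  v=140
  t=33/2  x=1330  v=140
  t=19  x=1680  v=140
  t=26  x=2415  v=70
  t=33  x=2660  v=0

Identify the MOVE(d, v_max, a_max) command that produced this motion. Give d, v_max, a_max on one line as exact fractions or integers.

d=2660 v_max=140 a_max=10

final state: t=33, x=2660, v=0 → d = 2660
a_max = (70−0)/(7−0) = 10
max v = 140 over t∈[14,19] → v_max = 140
check: 140·(14+5) = 2660 ✓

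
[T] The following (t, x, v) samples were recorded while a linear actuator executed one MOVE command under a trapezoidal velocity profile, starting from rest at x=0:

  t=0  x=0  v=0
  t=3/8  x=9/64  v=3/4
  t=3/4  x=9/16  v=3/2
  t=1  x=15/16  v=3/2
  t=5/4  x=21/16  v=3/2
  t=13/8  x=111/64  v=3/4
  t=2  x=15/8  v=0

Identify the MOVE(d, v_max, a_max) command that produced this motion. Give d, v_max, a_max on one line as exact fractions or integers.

final state: t=2, x=15/8, v=0 → d = 15/8
a_max = (3/4−0)/(3/8−0) = 2
max v = 3/2 over t∈[3/4,5/4] → v_max = 3/2
check: 3/2·(3/4+1/2) = 15/8 ✓

d=15/8 v_max=3/2 a_max=2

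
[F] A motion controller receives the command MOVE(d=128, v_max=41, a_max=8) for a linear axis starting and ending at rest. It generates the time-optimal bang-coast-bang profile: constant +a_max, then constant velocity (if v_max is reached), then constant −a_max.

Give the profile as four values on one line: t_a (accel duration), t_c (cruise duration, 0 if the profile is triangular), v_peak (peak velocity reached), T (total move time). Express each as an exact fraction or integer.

vₘ²/aₘ = 41²/8 = 1681/8
128 < 1681/8 so t_c = 0
v_peak = √(128·8) = √1024 = 32
t_a = 32/8 = 4; t_c = 0
T = 2·4 = 8

t_a=4 t_c=0 v_peak=32 T=8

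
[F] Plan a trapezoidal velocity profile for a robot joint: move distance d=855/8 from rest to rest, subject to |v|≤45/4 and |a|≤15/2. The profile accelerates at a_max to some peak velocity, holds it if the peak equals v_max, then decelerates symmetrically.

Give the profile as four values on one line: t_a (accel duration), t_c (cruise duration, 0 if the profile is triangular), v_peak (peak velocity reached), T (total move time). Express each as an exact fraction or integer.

(v_max)²/a_max = (45/4)²/(15/2) = 135/8
855/8 ≥ 135/8 ⇒ cruise phase
t_a = (45/4)/(15/2) = 3/2; v_peak = 45/4
d_cruise = 855/8 − 135/8 = 90; t_c = 90/(45/4) = 8
T = 2·3/2 + 8 = 11

t_a=3/2 t_c=8 v_peak=45/4 T=11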